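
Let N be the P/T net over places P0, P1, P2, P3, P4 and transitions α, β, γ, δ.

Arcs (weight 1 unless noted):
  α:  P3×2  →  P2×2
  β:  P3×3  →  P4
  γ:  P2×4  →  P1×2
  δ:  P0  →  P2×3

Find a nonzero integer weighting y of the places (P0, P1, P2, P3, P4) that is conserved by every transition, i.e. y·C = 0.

y = (P0:3, P1:2, P2:1, P3:1, P4:3)

Incidence matrix C (rows=places, cols=transitions):
        α    β    γ    δ
   P0   0    0    0   -1
   P1   0    0    2    0
   P2   2    0   -4    3
   P3  -2   -3    0    0
   P4   0    1    0    0

Candidate y = [3, 2, 1, 1, 3]; check y·C column-wise:
  col α: 3·0 + 2·0 + 1·2 + 1·-2 + 3·0 = 0
  col β: 3·0 + 2·0 + 1·0 + 1·-3 + 3·1 = 0
  col γ: 3·0 + 2·2 + 1·-4 + 1·0 + 3·0 = 0
  col δ: 3·-1 + 2·0 + 1·3 + 1·0 + 3·0 = 0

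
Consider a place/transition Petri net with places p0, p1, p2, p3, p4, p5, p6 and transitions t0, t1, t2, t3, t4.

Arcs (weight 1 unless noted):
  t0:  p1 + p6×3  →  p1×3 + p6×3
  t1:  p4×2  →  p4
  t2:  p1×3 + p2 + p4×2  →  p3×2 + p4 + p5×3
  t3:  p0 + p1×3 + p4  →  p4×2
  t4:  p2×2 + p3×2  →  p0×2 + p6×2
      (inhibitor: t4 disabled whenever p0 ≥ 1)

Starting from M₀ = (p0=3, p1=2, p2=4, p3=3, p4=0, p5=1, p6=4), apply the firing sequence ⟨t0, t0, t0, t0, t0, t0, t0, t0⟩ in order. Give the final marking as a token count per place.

(p0=3, p1=18, p2=4, p3=3, p4=0, p5=1, p6=4)

step 1: fire t0:  (p0=3, p1=2, p2=4, p3=3, p4=0, p5=1, p6=4) → (p0=3, p1=4, p2=4, p3=3, p4=0, p5=1, p6=4)
step 2: fire t0:  (p0=3, p1=4, p2=4, p3=3, p4=0, p5=1, p6=4) → (p0=3, p1=6, p2=4, p3=3, p4=0, p5=1, p6=4)
step 3: fire t0:  (p0=3, p1=6, p2=4, p3=3, p4=0, p5=1, p6=4) → (p0=3, p1=8, p2=4, p3=3, p4=0, p5=1, p6=4)
step 4: fire t0:  (p0=3, p1=8, p2=4, p3=3, p4=0, p5=1, p6=4) → (p0=3, p1=10, p2=4, p3=3, p4=0, p5=1, p6=4)
step 5: fire t0:  (p0=3, p1=10, p2=4, p3=3, p4=0, p5=1, p6=4) → (p0=3, p1=12, p2=4, p3=3, p4=0, p5=1, p6=4)
step 6: fire t0:  (p0=3, p1=12, p2=4, p3=3, p4=0, p5=1, p6=4) → (p0=3, p1=14, p2=4, p3=3, p4=0, p5=1, p6=4)
step 7: fire t0:  (p0=3, p1=14, p2=4, p3=3, p4=0, p5=1, p6=4) → (p0=3, p1=16, p2=4, p3=3, p4=0, p5=1, p6=4)
step 8: fire t0:  (p0=3, p1=16, p2=4, p3=3, p4=0, p5=1, p6=4) → (p0=3, p1=18, p2=4, p3=3, p4=0, p5=1, p6=4)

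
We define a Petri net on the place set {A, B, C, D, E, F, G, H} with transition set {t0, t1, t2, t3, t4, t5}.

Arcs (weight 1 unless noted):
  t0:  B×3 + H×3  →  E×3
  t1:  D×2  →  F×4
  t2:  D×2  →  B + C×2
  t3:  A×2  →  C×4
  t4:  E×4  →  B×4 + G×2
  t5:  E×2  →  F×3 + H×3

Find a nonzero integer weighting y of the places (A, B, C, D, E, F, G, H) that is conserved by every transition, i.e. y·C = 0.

y = (A:10, B:6, C:5, D:8, E:6, F:4, G:0, H:0)

Incidence matrix C (rows=places, cols=transitions):
       t0   t1   t2   t3   t4   t5
    A   0    0    0   -2    0    0
    B  -3    0    1    0    4    0
    C   0    0    2    4    0    0
    D   0   -2   -2    0    0    0
    E   3    0    0    0   -4   -2
    F   0    4    0    0    0    3
    G   0    0    0    0    2    0
    H  -3    0    0    0    0    3

Candidate y = [10, 6, 5, 8, 6, 4, 0, 0]; check y·C column-wise:
  col t0: 10·0 + 6·-3 + 5·0 + 8·0 + 6·3 + 4·0 + 0·-3 = 0
  col t1: 10·0 + 6·0 + 5·0 + 8·-2 + 6·0 + 4·4 = 0
  col t2: 10·0 + 6·1 + 5·2 + 8·-2 + 6·0 + 4·0 = 0
  col t3: 10·-2 + 6·0 + 5·4 + 8·0 + 6·0 + 4·0 = 0
  col t4: 10·0 + 6·4 + 5·0 + 8·0 + 6·-4 + 4·0 + 0·2 = 0
  col t5: 10·0 + 6·0 + 5·0 + 8·0 + 6·-2 + 4·3 + 0·3 = 0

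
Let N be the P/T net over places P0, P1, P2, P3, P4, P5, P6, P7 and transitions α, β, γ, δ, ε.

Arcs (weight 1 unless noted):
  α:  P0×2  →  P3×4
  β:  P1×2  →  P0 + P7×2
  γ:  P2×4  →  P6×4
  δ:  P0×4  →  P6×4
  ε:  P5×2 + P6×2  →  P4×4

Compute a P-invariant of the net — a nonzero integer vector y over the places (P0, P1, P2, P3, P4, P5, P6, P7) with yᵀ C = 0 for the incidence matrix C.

y = (P0:0, P1:0, P2:0, P3:0, P4:1, P5:2, P6:0, P7:0)

Incidence matrix C (rows=places, cols=transitions):
        α    β    γ    δ    ε
   P0  -2    1    0   -4    0
   P1   0   -2    0    0    0
   P2   0    0   -4    0    0
   P3   4    0    0    0    0
   P4   0    0    0    0    4
   P5   0    0    0    0   -2
   P6   0    0    4    4   -2
   P7   0    2    0    0    0

Candidate y = [0, 0, 0, 0, 1, 2, 0, 0]; check y·C column-wise:
  col α: 0·-2 + 0·4 + 1·0 + 2·0 = 0
  col β: 0·1 + 0·-2 + 1·0 + 2·0 + 0·2 = 0
  col γ: 0·-4 + 1·0 + 2·0 + 0·4 = 0
  col δ: 0·-4 + 1·0 + 2·0 + 0·4 = 0
  col ε: 1·4 + 2·-2 + 0·-2 = 0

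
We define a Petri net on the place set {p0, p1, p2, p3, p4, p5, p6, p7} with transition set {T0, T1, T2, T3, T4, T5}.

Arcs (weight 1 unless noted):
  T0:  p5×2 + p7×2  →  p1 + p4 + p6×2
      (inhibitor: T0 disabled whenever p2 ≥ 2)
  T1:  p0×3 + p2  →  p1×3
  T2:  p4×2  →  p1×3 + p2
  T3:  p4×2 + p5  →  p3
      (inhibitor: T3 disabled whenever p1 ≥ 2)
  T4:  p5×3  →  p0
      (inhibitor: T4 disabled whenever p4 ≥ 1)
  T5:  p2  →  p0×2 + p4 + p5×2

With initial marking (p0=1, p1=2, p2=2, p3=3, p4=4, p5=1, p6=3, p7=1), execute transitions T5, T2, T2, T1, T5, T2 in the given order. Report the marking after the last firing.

step 1: fire T5:  (p0=1, p1=2, p2=2, p3=3, p4=4, p5=1, p6=3, p7=1) → (p0=3, p1=2, p2=1, p3=3, p4=5, p5=3, p6=3, p7=1)
step 2: fire T2:  (p0=3, p1=2, p2=1, p3=3, p4=5, p5=3, p6=3, p7=1) → (p0=3, p1=5, p2=2, p3=3, p4=3, p5=3, p6=3, p7=1)
step 3: fire T2:  (p0=3, p1=5, p2=2, p3=3, p4=3, p5=3, p6=3, p7=1) → (p0=3, p1=8, p2=3, p3=3, p4=1, p5=3, p6=3, p7=1)
step 4: fire T1:  (p0=3, p1=8, p2=3, p3=3, p4=1, p5=3, p6=3, p7=1) → (p0=0, p1=11, p2=2, p3=3, p4=1, p5=3, p6=3, p7=1)
step 5: fire T5:  (p0=0, p1=11, p2=2, p3=3, p4=1, p5=3, p6=3, p7=1) → (p0=2, p1=11, p2=1, p3=3, p4=2, p5=5, p6=3, p7=1)
step 6: fire T2:  (p0=2, p1=11, p2=1, p3=3, p4=2, p5=5, p6=3, p7=1) → (p0=2, p1=14, p2=2, p3=3, p4=0, p5=5, p6=3, p7=1)

(p0=2, p1=14, p2=2, p3=3, p4=0, p5=5, p6=3, p7=1)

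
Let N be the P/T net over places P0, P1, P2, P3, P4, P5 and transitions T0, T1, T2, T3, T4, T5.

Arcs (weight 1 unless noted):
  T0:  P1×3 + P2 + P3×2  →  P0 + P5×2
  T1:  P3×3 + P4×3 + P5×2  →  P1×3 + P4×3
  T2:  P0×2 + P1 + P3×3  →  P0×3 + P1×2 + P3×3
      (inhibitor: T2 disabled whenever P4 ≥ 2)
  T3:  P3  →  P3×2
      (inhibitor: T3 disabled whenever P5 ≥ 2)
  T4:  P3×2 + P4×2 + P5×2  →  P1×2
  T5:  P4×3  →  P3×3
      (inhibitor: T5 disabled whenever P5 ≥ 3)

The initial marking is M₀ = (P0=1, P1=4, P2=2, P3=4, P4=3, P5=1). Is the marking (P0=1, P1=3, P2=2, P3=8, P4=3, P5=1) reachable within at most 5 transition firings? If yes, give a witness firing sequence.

depth 0: 1 marking
depth 1: 4 markings reached so far
depth 2: 9 markings reached so far
depth 3: 16 markings reached so far
depth 4: 25 markings reached so far
depth 5: 39 markings reached so far
target is not among the 39 markings reachable within 5 steps

NO — not reachable within 5 firings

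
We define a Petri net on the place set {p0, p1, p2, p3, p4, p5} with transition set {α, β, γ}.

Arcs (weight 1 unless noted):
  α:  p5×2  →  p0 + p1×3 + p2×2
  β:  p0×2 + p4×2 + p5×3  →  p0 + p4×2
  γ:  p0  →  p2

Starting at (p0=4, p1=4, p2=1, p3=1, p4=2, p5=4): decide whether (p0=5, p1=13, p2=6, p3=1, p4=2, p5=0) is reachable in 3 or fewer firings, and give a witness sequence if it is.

depth 0: 1 marking
depth 1: 4 markings reached so far
depth 2: 8 markings reached so far
depth 3: 12 markings reached so far
target is not among the 12 markings reachable within 3 steps

NO — not reachable within 3 firings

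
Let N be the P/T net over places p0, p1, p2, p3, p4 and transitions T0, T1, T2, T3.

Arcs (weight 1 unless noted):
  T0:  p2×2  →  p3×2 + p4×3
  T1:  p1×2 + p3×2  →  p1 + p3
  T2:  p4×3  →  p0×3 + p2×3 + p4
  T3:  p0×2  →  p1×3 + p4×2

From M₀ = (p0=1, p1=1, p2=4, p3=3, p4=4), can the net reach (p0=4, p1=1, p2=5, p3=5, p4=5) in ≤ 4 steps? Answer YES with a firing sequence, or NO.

YES — reachable via ⟨T0, T2⟩ (2 firings)

step 1: fire T0:  (p0=1, p1=1, p2=4, p3=3, p4=4) → (p0=1, p1=1, p2=2, p3=5, p4=7)
step 2: fire T2:  (p0=1, p1=1, p2=2, p3=5, p4=7) → (p0=4, p1=1, p2=5, p3=5, p4=5)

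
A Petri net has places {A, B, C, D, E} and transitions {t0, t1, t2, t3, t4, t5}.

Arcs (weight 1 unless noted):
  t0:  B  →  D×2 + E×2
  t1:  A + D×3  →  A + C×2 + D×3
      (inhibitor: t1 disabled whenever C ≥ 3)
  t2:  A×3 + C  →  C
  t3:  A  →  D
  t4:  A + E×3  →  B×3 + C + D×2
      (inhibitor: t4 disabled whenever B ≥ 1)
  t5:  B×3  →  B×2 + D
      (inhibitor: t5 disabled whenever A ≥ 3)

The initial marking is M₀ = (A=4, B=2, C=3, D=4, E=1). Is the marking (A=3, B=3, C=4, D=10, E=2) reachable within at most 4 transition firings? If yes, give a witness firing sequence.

step 1: fire t0:  (A=4, B=2, C=3, D=4, E=1) → (A=4, B=1, C=3, D=6, E=3)
step 2: fire t0:  (A=4, B=1, C=3, D=6, E=3) → (A=4, B=0, C=3, D=8, E=5)
step 3: fire t4:  (A=4, B=0, C=3, D=8, E=5) → (A=3, B=3, C=4, D=10, E=2)

YES — reachable via ⟨t0, t0, t4⟩ (3 firings)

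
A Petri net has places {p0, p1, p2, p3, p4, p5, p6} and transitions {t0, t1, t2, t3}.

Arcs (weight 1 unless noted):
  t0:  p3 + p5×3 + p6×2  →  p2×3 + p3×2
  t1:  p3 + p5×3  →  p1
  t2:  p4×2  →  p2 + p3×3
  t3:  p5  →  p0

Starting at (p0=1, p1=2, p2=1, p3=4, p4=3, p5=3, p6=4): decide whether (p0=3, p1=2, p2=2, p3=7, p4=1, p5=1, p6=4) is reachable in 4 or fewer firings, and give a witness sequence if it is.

YES — reachable via ⟨t2, t3, t3⟩ (3 firings)

step 1: fire t2:  (p0=1, p1=2, p2=1, p3=4, p4=3, p5=3, p6=4) → (p0=1, p1=2, p2=2, p3=7, p4=1, p5=3, p6=4)
step 2: fire t3:  (p0=1, p1=2, p2=2, p3=7, p4=1, p5=3, p6=4) → (p0=2, p1=2, p2=2, p3=7, p4=1, p5=2, p6=4)
step 3: fire t3:  (p0=2, p1=2, p2=2, p3=7, p4=1, p5=2, p6=4) → (p0=3, p1=2, p2=2, p3=7, p4=1, p5=1, p6=4)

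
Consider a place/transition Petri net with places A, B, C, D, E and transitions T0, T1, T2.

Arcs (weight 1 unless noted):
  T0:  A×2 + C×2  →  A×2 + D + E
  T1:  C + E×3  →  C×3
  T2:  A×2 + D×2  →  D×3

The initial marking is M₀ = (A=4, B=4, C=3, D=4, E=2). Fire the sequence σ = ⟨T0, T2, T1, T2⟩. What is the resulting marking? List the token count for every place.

(A=0, B=4, C=3, D=7, E=0)

step 1: fire T0:  (A=4, B=4, C=3, D=4, E=2) → (A=4, B=4, C=1, D=5, E=3)
step 2: fire T2:  (A=4, B=4, C=1, D=5, E=3) → (A=2, B=4, C=1, D=6, E=3)
step 3: fire T1:  (A=2, B=4, C=1, D=6, E=3) → (A=2, B=4, C=3, D=6, E=0)
step 4: fire T2:  (A=2, B=4, C=3, D=6, E=0) → (A=0, B=4, C=3, D=7, E=0)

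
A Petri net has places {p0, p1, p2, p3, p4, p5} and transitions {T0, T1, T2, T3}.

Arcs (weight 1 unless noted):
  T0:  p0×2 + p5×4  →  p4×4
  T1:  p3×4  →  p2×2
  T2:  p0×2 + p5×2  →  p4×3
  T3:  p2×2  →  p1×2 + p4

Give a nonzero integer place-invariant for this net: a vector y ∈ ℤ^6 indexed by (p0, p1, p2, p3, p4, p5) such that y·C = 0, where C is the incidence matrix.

y = (p0:0, p1:2, p2:2, p3:1, p4:0, p5:0)

Incidence matrix C (rows=places, cols=transitions):
       T0   T1   T2   T3
   p0  -2    0   -2    0
   p1   0    0    0    2
   p2   0    2    0   -2
   p3   0   -4    0    0
   p4   4    0    3    1
   p5  -4    0   -2    0

Candidate y = [0, 2, 2, 1, 0, 0]; check y·C column-wise:
  col T0: 0·-2 + 2·0 + 2·0 + 1·0 + 0·4 + 0·-4 = 0
  col T1: 2·0 + 2·2 + 1·-4 = 0
  col T2: 0·-2 + 2·0 + 2·0 + 1·0 + 0·3 + 0·-2 = 0
  col T3: 2·2 + 2·-2 + 1·0 + 0·1 = 0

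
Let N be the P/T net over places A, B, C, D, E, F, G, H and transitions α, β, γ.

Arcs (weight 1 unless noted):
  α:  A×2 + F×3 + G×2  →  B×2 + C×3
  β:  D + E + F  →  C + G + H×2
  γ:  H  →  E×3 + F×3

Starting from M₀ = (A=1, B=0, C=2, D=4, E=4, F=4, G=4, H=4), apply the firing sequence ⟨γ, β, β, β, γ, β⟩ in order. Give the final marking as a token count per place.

(A=1, B=0, C=6, D=0, E=6, F=6, G=8, H=10)

step 1: fire γ:  (A=1, B=0, C=2, D=4, E=4, F=4, G=4, H=4) → (A=1, B=0, C=2, D=4, E=7, F=7, G=4, H=3)
step 2: fire β:  (A=1, B=0, C=2, D=4, E=7, F=7, G=4, H=3) → (A=1, B=0, C=3, D=3, E=6, F=6, G=5, H=5)
step 3: fire β:  (A=1, B=0, C=3, D=3, E=6, F=6, G=5, H=5) → (A=1, B=0, C=4, D=2, E=5, F=5, G=6, H=7)
step 4: fire β:  (A=1, B=0, C=4, D=2, E=5, F=5, G=6, H=7) → (A=1, B=0, C=5, D=1, E=4, F=4, G=7, H=9)
step 5: fire γ:  (A=1, B=0, C=5, D=1, E=4, F=4, G=7, H=9) → (A=1, B=0, C=5, D=1, E=7, F=7, G=7, H=8)
step 6: fire β:  (A=1, B=0, C=5, D=1, E=7, F=7, G=7, H=8) → (A=1, B=0, C=6, D=0, E=6, F=6, G=8, H=10)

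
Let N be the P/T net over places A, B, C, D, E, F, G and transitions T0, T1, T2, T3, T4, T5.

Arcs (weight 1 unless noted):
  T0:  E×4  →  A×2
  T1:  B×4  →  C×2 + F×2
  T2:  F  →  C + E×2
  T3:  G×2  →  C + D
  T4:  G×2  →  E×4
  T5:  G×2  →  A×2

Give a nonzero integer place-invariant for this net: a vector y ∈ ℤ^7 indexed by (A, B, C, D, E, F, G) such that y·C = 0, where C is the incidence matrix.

Incidence matrix C (rows=places, cols=transitions):
       T0   T1   T2   T3   T4   T5
    A   2    0    0    0    0    2
    B   0   -4    0    0    0    0
    C   0    2    1    1    0    0
    D   0    0    0    1    0    0
    E  -4    0    2    0    4    0
    F   0    2   -1    0    0    0
    G   0    0    0   -2   -2   -2

Candidate y = [0, 1, 1, -1, 0, 1, 0]; check y·C column-wise:
  col T0: 0·2 + 1·0 + 1·0 + -1·0 + 0·-4 + 1·0 = 0
  col T1: 1·-4 + 1·2 + -1·0 + 1·2 = 0
  col T2: 1·0 + 1·1 + -1·0 + 0·2 + 1·-1 = 0
  col T3: 1·0 + 1·1 + -1·1 + 1·0 + 0·-2 = 0
  col T4: 1·0 + 1·0 + -1·0 + 0·4 + 1·0 + 0·-2 = 0
  col T5: 0·2 + 1·0 + 1·0 + -1·0 + 1·0 + 0·-2 = 0

y = (A:0, B:1, C:1, D:-1, E:0, F:1, G:0)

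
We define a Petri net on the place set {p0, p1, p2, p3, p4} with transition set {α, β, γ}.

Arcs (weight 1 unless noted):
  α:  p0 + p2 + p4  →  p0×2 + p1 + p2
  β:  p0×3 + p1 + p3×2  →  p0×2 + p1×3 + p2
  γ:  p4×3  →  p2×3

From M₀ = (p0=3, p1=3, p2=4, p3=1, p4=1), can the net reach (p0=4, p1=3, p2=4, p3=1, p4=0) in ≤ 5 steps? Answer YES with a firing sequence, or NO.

NO — not reachable within 5 firings

depth 0: 1 marking
depth 1: 2 markings reached so far
depth 2: 2 markings reached so far
(frontier empty at depth 2; search complete)
target is not among the 2 markings reachable within 5 steps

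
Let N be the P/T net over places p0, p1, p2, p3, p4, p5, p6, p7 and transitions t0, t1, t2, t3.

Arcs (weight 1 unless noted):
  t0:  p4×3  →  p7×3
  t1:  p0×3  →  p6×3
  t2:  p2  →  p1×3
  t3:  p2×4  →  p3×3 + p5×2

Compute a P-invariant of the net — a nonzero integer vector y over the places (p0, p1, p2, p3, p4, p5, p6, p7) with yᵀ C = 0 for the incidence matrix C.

Incidence matrix C (rows=places, cols=transitions):
       t0   t1   t2   t3
   p0   0   -3    0    0
   p1   0    0    3    0
   p2   0    0   -1   -4
   p3   0    0    0    3
   p4  -3    0    0    0
   p5   0    0    0    2
   p6   0    3    0    0
   p7   3    0    0    0

Candidate y = [0, 1, 3, 4, 0, 0, 0, 0]; check y·C column-wise:
  col t0: 1·0 + 3·0 + 4·0 + 0·-3 + 0·3 = 0
  col t1: 0·-3 + 1·0 + 3·0 + 4·0 + 0·3 = 0
  col t2: 1·3 + 3·-1 + 4·0 = 0
  col t3: 1·0 + 3·-4 + 4·3 + 0·2 = 0

y = (p0:0, p1:1, p2:3, p3:4, p4:0, p5:0, p6:0, p7:0)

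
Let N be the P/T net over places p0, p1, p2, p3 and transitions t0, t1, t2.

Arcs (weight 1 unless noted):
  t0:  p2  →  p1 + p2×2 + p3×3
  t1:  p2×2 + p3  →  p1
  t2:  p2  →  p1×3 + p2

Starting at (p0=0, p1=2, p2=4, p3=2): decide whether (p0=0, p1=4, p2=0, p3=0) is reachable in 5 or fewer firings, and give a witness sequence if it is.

YES — reachable via ⟨t1, t1⟩ (2 firings)

step 1: fire t1:  (p0=0, p1=2, p2=4, p3=2) → (p0=0, p1=3, p2=2, p3=1)
step 2: fire t1:  (p0=0, p1=3, p2=2, p3=1) → (p0=0, p1=4, p2=0, p3=0)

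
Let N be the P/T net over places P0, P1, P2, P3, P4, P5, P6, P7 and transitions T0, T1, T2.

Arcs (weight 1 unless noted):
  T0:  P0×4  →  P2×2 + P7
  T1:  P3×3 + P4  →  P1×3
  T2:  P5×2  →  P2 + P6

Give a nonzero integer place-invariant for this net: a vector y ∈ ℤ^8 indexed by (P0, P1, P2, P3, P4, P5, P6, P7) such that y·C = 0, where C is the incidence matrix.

y = (P0:0, P1:1, P2:0, P3:1, P4:0, P5:0, P6:0, P7:0)

Incidence matrix C (rows=places, cols=transitions):
       T0   T1   T2
   P0  -4    0    0
   P1   0    3    0
   P2   2    0    1
   P3   0   -3    0
   P4   0   -1    0
   P5   0    0   -2
   P6   0    0    1
   P7   1    0    0

Candidate y = [0, 1, 0, 1, 0, 0, 0, 0]; check y·C column-wise:
  col T0: 0·-4 + 1·0 + 0·2 + 1·0 + 0·1 = 0
  col T1: 1·3 + 1·-3 + 0·-1 = 0
  col T2: 1·0 + 0·1 + 1·0 + 0·-2 + 0·1 = 0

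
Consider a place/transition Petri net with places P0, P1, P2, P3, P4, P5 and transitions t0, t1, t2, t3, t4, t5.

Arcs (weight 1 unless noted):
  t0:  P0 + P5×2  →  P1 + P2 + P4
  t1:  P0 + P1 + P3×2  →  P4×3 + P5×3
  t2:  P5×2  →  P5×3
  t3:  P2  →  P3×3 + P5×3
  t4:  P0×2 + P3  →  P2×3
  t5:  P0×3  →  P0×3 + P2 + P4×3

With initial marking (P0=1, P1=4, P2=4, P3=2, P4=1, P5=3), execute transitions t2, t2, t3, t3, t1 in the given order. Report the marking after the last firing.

step 1: fire t2:  (P0=1, P1=4, P2=4, P3=2, P4=1, P5=3) → (P0=1, P1=4, P2=4, P3=2, P4=1, P5=4)
step 2: fire t2:  (P0=1, P1=4, P2=4, P3=2, P4=1, P5=4) → (P0=1, P1=4, P2=4, P3=2, P4=1, P5=5)
step 3: fire t3:  (P0=1, P1=4, P2=4, P3=2, P4=1, P5=5) → (P0=1, P1=4, P2=3, P3=5, P4=1, P5=8)
step 4: fire t3:  (P0=1, P1=4, P2=3, P3=5, P4=1, P5=8) → (P0=1, P1=4, P2=2, P3=8, P4=1, P5=11)
step 5: fire t1:  (P0=1, P1=4, P2=2, P3=8, P4=1, P5=11) → (P0=0, P1=3, P2=2, P3=6, P4=4, P5=14)

(P0=0, P1=3, P2=2, P3=6, P4=4, P5=14)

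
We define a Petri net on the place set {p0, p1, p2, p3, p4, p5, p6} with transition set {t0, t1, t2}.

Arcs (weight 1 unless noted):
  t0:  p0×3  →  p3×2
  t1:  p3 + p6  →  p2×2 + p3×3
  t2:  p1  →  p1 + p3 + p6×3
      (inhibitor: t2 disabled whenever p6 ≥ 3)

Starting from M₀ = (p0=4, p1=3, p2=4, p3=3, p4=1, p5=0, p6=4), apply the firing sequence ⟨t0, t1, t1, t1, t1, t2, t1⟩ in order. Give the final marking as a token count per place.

(p0=1, p1=3, p2=14, p3=16, p4=1, p5=0, p6=2)

step 1: fire t0:  (p0=4, p1=3, p2=4, p3=3, p4=1, p5=0, p6=4) → (p0=1, p1=3, p2=4, p3=5, p4=1, p5=0, p6=4)
step 2: fire t1:  (p0=1, p1=3, p2=4, p3=5, p4=1, p5=0, p6=4) → (p0=1, p1=3, p2=6, p3=7, p4=1, p5=0, p6=3)
step 3: fire t1:  (p0=1, p1=3, p2=6, p3=7, p4=1, p5=0, p6=3) → (p0=1, p1=3, p2=8, p3=9, p4=1, p5=0, p6=2)
step 4: fire t1:  (p0=1, p1=3, p2=8, p3=9, p4=1, p5=0, p6=2) → (p0=1, p1=3, p2=10, p3=11, p4=1, p5=0, p6=1)
step 5: fire t1:  (p0=1, p1=3, p2=10, p3=11, p4=1, p5=0, p6=1) → (p0=1, p1=3, p2=12, p3=13, p4=1, p5=0, p6=0)
step 6: fire t2:  (p0=1, p1=3, p2=12, p3=13, p4=1, p5=0, p6=0) → (p0=1, p1=3, p2=12, p3=14, p4=1, p5=0, p6=3)
step 7: fire t1:  (p0=1, p1=3, p2=12, p3=14, p4=1, p5=0, p6=3) → (p0=1, p1=3, p2=14, p3=16, p4=1, p5=0, p6=2)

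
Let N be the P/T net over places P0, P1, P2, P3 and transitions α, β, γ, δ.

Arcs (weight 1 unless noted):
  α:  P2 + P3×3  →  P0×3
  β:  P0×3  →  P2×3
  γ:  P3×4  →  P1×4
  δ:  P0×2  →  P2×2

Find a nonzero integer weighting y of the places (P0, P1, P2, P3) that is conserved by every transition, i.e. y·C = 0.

Incidence matrix C (rows=places, cols=transitions):
        α    β    γ    δ
   P0   3   -3    0   -2
   P1   0    0    4    0
   P2  -1    3    0    2
   P3  -3    0   -4    0

Candidate y = [3, 2, 3, 2]; check y·C column-wise:
  col α: 3·3 + 2·0 + 3·-1 + 2·-3 = 0
  col β: 3·-3 + 2·0 + 3·3 + 2·0 = 0
  col γ: 3·0 + 2·4 + 3·0 + 2·-4 = 0
  col δ: 3·-2 + 2·0 + 3·2 + 2·0 = 0

y = (P0:3, P1:2, P2:3, P3:2)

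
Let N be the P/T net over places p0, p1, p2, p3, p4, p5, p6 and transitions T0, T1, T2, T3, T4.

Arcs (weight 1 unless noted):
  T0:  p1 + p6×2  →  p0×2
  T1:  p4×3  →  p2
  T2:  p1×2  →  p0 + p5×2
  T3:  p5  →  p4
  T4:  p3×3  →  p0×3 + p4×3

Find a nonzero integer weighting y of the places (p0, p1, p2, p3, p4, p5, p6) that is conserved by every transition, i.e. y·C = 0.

Incidence matrix C (rows=places, cols=transitions):
       T0   T1   T2   T3   T4
   p0   2    0    1    0    3
   p1  -1    0   -2    0    0
   p2   0    1    0    0    0
   p3   0    0    0    0   -3
   p4   0   -3    0    1    3
   p5   0    0    2   -1    0
   p6  -2    0    0    0    0

Candidate y = [2, 4, 9, 5, 3, 3, 0]; check y·C column-wise:
  col T0: 2·2 + 4·-1 + 9·0 + 5·0 + 3·0 + 3·0 + 0·-2 = 0
  col T1: 2·0 + 4·0 + 9·1 + 5·0 + 3·-3 + 3·0 = 0
  col T2: 2·1 + 4·-2 + 9·0 + 5·0 + 3·0 + 3·2 = 0
  col T3: 2·0 + 4·0 + 9·0 + 5·0 + 3·1 + 3·-1 = 0
  col T4: 2·3 + 4·0 + 9·0 + 5·-3 + 3·3 + 3·0 = 0

y = (p0:2, p1:4, p2:9, p3:5, p4:3, p5:3, p6:0)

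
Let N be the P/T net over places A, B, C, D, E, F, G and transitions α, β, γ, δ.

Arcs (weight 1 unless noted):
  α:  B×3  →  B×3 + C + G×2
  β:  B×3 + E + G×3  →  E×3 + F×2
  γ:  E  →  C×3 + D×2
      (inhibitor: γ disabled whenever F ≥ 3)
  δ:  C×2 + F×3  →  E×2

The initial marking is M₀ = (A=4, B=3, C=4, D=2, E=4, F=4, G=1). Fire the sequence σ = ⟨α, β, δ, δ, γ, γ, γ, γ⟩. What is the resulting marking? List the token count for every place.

step 1: fire α:  (A=4, B=3, C=4, D=2, E=4, F=4, G=1) → (A=4, B=3, C=5, D=2, E=4, F=4, G=3)
step 2: fire β:  (A=4, B=3, C=5, D=2, E=4, F=4, G=3) → (A=4, B=0, C=5, D=2, E=6, F=6, G=0)
step 3: fire δ:  (A=4, B=0, C=5, D=2, E=6, F=6, G=0) → (A=4, B=0, C=3, D=2, E=8, F=3, G=0)
step 4: fire δ:  (A=4, B=0, C=3, D=2, E=8, F=3, G=0) → (A=4, B=0, C=1, D=2, E=10, F=0, G=0)
step 5: fire γ:  (A=4, B=0, C=1, D=2, E=10, F=0, G=0) → (A=4, B=0, C=4, D=4, E=9, F=0, G=0)
step 6: fire γ:  (A=4, B=0, C=4, D=4, E=9, F=0, G=0) → (A=4, B=0, C=7, D=6, E=8, F=0, G=0)
step 7: fire γ:  (A=4, B=0, C=7, D=6, E=8, F=0, G=0) → (A=4, B=0, C=10, D=8, E=7, F=0, G=0)
step 8: fire γ:  (A=4, B=0, C=10, D=8, E=7, F=0, G=0) → (A=4, B=0, C=13, D=10, E=6, F=0, G=0)

(A=4, B=0, C=13, D=10, E=6, F=0, G=0)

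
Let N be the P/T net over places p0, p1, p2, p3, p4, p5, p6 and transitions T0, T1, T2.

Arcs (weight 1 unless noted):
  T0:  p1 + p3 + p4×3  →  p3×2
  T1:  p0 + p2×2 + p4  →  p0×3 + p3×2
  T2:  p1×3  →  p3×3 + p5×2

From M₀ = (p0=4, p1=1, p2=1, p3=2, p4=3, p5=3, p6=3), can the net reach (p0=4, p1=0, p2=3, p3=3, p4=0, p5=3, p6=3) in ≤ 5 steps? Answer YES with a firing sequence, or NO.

depth 0: 1 marking
depth 1: 2 markings reached so far
depth 2: 2 markings reached so far
(frontier empty at depth 2; search complete)
target is not among the 2 markings reachable within 5 steps

NO — not reachable within 5 firings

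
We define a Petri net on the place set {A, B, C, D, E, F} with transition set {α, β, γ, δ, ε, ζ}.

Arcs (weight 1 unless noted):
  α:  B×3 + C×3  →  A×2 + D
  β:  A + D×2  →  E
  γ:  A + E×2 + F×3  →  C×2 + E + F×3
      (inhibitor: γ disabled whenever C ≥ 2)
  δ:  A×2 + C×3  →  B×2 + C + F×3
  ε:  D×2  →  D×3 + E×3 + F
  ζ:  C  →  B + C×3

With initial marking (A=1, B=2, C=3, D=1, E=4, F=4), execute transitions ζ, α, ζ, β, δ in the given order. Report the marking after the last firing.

step 1: fire ζ:  (A=1, B=2, C=3, D=1, E=4, F=4) → (A=1, B=3, C=5, D=1, E=4, F=4)
step 2: fire α:  (A=1, B=3, C=5, D=1, E=4, F=4) → (A=3, B=0, C=2, D=2, E=4, F=4)
step 3: fire ζ:  (A=3, B=0, C=2, D=2, E=4, F=4) → (A=3, B=1, C=4, D=2, E=4, F=4)
step 4: fire β:  (A=3, B=1, C=4, D=2, E=4, F=4) → (A=2, B=1, C=4, D=0, E=5, F=4)
step 5: fire δ:  (A=2, B=1, C=4, D=0, E=5, F=4) → (A=0, B=3, C=2, D=0, E=5, F=7)

(A=0, B=3, C=2, D=0, E=5, F=7)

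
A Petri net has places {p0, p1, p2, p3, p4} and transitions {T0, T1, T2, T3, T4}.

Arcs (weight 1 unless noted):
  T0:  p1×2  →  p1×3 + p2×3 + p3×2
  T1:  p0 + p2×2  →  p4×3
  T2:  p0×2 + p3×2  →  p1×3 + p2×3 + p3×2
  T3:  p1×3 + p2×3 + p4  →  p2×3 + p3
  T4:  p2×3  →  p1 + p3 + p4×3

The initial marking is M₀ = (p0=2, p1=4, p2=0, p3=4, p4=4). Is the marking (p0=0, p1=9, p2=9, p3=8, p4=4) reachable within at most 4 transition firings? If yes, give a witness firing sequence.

YES — reachable via ⟨T0, T0, T2⟩ (3 firings)

step 1: fire T0:  (p0=2, p1=4, p2=0, p3=4, p4=4) → (p0=2, p1=5, p2=3, p3=6, p4=4)
step 2: fire T0:  (p0=2, p1=5, p2=3, p3=6, p4=4) → (p0=2, p1=6, p2=6, p3=8, p4=4)
step 3: fire T2:  (p0=2, p1=6, p2=6, p3=8, p4=4) → (p0=0, p1=9, p2=9, p3=8, p4=4)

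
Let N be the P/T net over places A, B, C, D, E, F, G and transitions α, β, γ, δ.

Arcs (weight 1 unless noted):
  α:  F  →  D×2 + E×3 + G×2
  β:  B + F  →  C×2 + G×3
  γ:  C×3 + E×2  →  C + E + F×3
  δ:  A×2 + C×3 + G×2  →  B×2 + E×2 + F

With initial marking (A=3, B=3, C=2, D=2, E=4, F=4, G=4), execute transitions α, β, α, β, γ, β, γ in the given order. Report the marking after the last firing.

(A=3, B=0, C=4, D=6, E=8, F=5, G=17)

step 1: fire α:  (A=3, B=3, C=2, D=2, E=4, F=4, G=4) → (A=3, B=3, C=2, D=4, E=7, F=3, G=6)
step 2: fire β:  (A=3, B=3, C=2, D=4, E=7, F=3, G=6) → (A=3, B=2, C=4, D=4, E=7, F=2, G=9)
step 3: fire α:  (A=3, B=2, C=4, D=4, E=7, F=2, G=9) → (A=3, B=2, C=4, D=6, E=10, F=1, G=11)
step 4: fire β:  (A=3, B=2, C=4, D=6, E=10, F=1, G=11) → (A=3, B=1, C=6, D=6, E=10, F=0, G=14)
step 5: fire γ:  (A=3, B=1, C=6, D=6, E=10, F=0, G=14) → (A=3, B=1, C=4, D=6, E=9, F=3, G=14)
step 6: fire β:  (A=3, B=1, C=4, D=6, E=9, F=3, G=14) → (A=3, B=0, C=6, D=6, E=9, F=2, G=17)
step 7: fire γ:  (A=3, B=0, C=6, D=6, E=9, F=2, G=17) → (A=3, B=0, C=4, D=6, E=8, F=5, G=17)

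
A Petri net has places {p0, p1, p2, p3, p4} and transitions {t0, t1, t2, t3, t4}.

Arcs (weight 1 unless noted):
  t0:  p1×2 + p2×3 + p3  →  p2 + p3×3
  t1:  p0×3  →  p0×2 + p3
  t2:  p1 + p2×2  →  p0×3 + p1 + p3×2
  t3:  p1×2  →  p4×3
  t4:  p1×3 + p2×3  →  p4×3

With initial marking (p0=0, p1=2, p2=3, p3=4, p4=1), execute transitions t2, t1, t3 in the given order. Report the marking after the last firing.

(p0=2, p1=0, p2=1, p3=7, p4=4)

step 1: fire t2:  (p0=0, p1=2, p2=3, p3=4, p4=1) → (p0=3, p1=2, p2=1, p3=6, p4=1)
step 2: fire t1:  (p0=3, p1=2, p2=1, p3=6, p4=1) → (p0=2, p1=2, p2=1, p3=7, p4=1)
step 3: fire t3:  (p0=2, p1=2, p2=1, p3=7, p4=1) → (p0=2, p1=0, p2=1, p3=7, p4=4)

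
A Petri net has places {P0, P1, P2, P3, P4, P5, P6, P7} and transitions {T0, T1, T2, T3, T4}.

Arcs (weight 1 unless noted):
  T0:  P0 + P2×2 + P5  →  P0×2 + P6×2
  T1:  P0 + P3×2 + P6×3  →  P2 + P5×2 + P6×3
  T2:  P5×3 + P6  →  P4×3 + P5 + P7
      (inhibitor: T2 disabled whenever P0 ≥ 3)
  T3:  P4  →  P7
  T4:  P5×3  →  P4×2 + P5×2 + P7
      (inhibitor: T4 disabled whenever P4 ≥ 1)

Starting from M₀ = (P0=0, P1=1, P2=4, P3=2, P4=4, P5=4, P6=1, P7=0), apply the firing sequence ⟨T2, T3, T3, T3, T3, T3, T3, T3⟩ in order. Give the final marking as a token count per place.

(P0=0, P1=1, P2=4, P3=2, P4=0, P5=2, P6=0, P7=8)

step 1: fire T2:  (P0=0, P1=1, P2=4, P3=2, P4=4, P5=4, P6=1, P7=0) → (P0=0, P1=1, P2=4, P3=2, P4=7, P5=2, P6=0, P7=1)
step 2: fire T3:  (P0=0, P1=1, P2=4, P3=2, P4=7, P5=2, P6=0, P7=1) → (P0=0, P1=1, P2=4, P3=2, P4=6, P5=2, P6=0, P7=2)
step 3: fire T3:  (P0=0, P1=1, P2=4, P3=2, P4=6, P5=2, P6=0, P7=2) → (P0=0, P1=1, P2=4, P3=2, P4=5, P5=2, P6=0, P7=3)
step 4: fire T3:  (P0=0, P1=1, P2=4, P3=2, P4=5, P5=2, P6=0, P7=3) → (P0=0, P1=1, P2=4, P3=2, P4=4, P5=2, P6=0, P7=4)
step 5: fire T3:  (P0=0, P1=1, P2=4, P3=2, P4=4, P5=2, P6=0, P7=4) → (P0=0, P1=1, P2=4, P3=2, P4=3, P5=2, P6=0, P7=5)
step 6: fire T3:  (P0=0, P1=1, P2=4, P3=2, P4=3, P5=2, P6=0, P7=5) → (P0=0, P1=1, P2=4, P3=2, P4=2, P5=2, P6=0, P7=6)
step 7: fire T3:  (P0=0, P1=1, P2=4, P3=2, P4=2, P5=2, P6=0, P7=6) → (P0=0, P1=1, P2=4, P3=2, P4=1, P5=2, P6=0, P7=7)
step 8: fire T3:  (P0=0, P1=1, P2=4, P3=2, P4=1, P5=2, P6=0, P7=7) → (P0=0, P1=1, P2=4, P3=2, P4=0, P5=2, P6=0, P7=8)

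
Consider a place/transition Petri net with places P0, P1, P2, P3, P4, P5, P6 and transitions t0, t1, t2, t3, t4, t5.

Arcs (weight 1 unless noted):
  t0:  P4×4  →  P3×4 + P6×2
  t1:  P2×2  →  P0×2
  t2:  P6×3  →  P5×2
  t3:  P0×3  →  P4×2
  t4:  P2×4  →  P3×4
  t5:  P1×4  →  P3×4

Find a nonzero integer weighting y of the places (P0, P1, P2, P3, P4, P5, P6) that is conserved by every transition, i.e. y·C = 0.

Incidence matrix C (rows=places, cols=transitions):
       t0   t1   t2   t3   t4   t5
   P0   0    2    0   -3    0    0
   P1   0    0    0    0    0   -4
   P2   0   -2    0    0   -4    0
   P3   4    0    0    0    4    4
   P4  -4    0    0    2    0    0
   P5   0    0    2    0    0    0
   P6   2    0   -3    0    0    0

Candidate y = [2, 2, 2, 2, 3, 3, 2]; check y·C column-wise:
  col t0: 2·0 + 2·0 + 2·0 + 2·4 + 3·-4 + 3·0 + 2·2 = 0
  col t1: 2·2 + 2·0 + 2·-2 + 2·0 + 3·0 + 3·0 + 2·0 = 0
  col t2: 2·0 + 2·0 + 2·0 + 2·0 + 3·0 + 3·2 + 2·-3 = 0
  col t3: 2·-3 + 2·0 + 2·0 + 2·0 + 3·2 + 3·0 + 2·0 = 0
  col t4: 2·0 + 2·0 + 2·-4 + 2·4 + 3·0 + 3·0 + 2·0 = 0
  col t5: 2·0 + 2·-4 + 2·0 + 2·4 + 3·0 + 3·0 + 2·0 = 0

y = (P0:2, P1:2, P2:2, P3:2, P4:3, P5:3, P6:2)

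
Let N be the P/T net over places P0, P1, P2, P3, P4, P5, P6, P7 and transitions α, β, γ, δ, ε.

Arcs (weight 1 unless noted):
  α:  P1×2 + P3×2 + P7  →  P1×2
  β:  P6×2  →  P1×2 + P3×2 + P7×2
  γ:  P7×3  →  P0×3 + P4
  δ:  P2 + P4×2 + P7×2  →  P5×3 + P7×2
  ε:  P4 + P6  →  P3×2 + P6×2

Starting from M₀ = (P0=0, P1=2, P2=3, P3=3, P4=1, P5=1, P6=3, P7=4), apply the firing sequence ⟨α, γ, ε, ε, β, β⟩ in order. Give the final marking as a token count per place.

step 1: fire α:  (P0=0, P1=2, P2=3, P3=3, P4=1, P5=1, P6=3, P7=4) → (P0=0, P1=2, P2=3, P3=1, P4=1, P5=1, P6=3, P7=3)
step 2: fire γ:  (P0=0, P1=2, P2=3, P3=1, P4=1, P5=1, P6=3, P7=3) → (P0=3, P1=2, P2=3, P3=1, P4=2, P5=1, P6=3, P7=0)
step 3: fire ε:  (P0=3, P1=2, P2=3, P3=1, P4=2, P5=1, P6=3, P7=0) → (P0=3, P1=2, P2=3, P3=3, P4=1, P5=1, P6=4, P7=0)
step 4: fire ε:  (P0=3, P1=2, P2=3, P3=3, P4=1, P5=1, P6=4, P7=0) → (P0=3, P1=2, P2=3, P3=5, P4=0, P5=1, P6=5, P7=0)
step 5: fire β:  (P0=3, P1=2, P2=3, P3=5, P4=0, P5=1, P6=5, P7=0) → (P0=3, P1=4, P2=3, P3=7, P4=0, P5=1, P6=3, P7=2)
step 6: fire β:  (P0=3, P1=4, P2=3, P3=7, P4=0, P5=1, P6=3, P7=2) → (P0=3, P1=6, P2=3, P3=9, P4=0, P5=1, P6=1, P7=4)

(P0=3, P1=6, P2=3, P3=9, P4=0, P5=1, P6=1, P7=4)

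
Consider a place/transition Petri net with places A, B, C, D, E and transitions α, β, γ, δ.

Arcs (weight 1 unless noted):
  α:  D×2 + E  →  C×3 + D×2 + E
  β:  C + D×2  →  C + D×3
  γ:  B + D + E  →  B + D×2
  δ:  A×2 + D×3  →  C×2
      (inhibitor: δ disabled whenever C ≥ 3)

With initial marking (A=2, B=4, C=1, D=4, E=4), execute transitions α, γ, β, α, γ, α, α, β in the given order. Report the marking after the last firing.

step 1: fire α:  (A=2, B=4, C=1, D=4, E=4) → (A=2, B=4, C=4, D=4, E=4)
step 2: fire γ:  (A=2, B=4, C=4, D=4, E=4) → (A=2, B=4, C=4, D=5, E=3)
step 3: fire β:  (A=2, B=4, C=4, D=5, E=3) → (A=2, B=4, C=4, D=6, E=3)
step 4: fire α:  (A=2, B=4, C=4, D=6, E=3) → (A=2, B=4, C=7, D=6, E=3)
step 5: fire γ:  (A=2, B=4, C=7, D=6, E=3) → (A=2, B=4, C=7, D=7, E=2)
step 6: fire α:  (A=2, B=4, C=7, D=7, E=2) → (A=2, B=4, C=10, D=7, E=2)
step 7: fire α:  (A=2, B=4, C=10, D=7, E=2) → (A=2, B=4, C=13, D=7, E=2)
step 8: fire β:  (A=2, B=4, C=13, D=7, E=2) → (A=2, B=4, C=13, D=8, E=2)

(A=2, B=4, C=13, D=8, E=2)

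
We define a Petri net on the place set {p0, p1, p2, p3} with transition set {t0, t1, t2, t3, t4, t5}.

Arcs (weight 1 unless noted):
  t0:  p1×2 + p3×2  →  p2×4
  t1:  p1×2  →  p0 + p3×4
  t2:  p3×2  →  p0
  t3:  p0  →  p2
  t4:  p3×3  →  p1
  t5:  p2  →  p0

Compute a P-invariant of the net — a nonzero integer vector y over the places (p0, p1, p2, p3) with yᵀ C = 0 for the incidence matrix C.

y = (p0:2, p1:3, p2:2, p3:1)

Incidence matrix C (rows=places, cols=transitions):
       t0   t1   t2   t3   t4   t5
   p0   0    1    1   -1    0    1
   p1  -2   -2    0    0    1    0
   p2   4    0    0    1    0   -1
   p3  -2    4   -2    0   -3    0

Candidate y = [2, 3, 2, 1]; check y·C column-wise:
  col t0: 2·0 + 3·-2 + 2·4 + 1·-2 = 0
  col t1: 2·1 + 3·-2 + 2·0 + 1·4 = 0
  col t2: 2·1 + 3·0 + 2·0 + 1·-2 = 0
  col t3: 2·-1 + 3·0 + 2·1 + 1·0 = 0
  col t4: 2·0 + 3·1 + 2·0 + 1·-3 = 0
  col t5: 2·1 + 3·0 + 2·-1 + 1·0 = 0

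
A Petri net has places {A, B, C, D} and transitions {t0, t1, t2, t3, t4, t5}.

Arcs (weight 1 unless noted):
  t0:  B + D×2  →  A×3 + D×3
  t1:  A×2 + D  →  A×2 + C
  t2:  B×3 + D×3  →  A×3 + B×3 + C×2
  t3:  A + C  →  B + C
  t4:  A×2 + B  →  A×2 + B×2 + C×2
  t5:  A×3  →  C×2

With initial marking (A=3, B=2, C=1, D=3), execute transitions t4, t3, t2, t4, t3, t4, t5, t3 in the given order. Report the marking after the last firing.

(A=0, B=8, C=11, D=0)

step 1: fire t4:  (A=3, B=2, C=1, D=3) → (A=3, B=3, C=3, D=3)
step 2: fire t3:  (A=3, B=3, C=3, D=3) → (A=2, B=4, C=3, D=3)
step 3: fire t2:  (A=2, B=4, C=3, D=3) → (A=5, B=4, C=5, D=0)
step 4: fire t4:  (A=5, B=4, C=5, D=0) → (A=5, B=5, C=7, D=0)
step 5: fire t3:  (A=5, B=5, C=7, D=0) → (A=4, B=6, C=7, D=0)
step 6: fire t4:  (A=4, B=6, C=7, D=0) → (A=4, B=7, C=9, D=0)
step 7: fire t5:  (A=4, B=7, C=9, D=0) → (A=1, B=7, C=11, D=0)
step 8: fire t3:  (A=1, B=7, C=11, D=0) → (A=0, B=8, C=11, D=0)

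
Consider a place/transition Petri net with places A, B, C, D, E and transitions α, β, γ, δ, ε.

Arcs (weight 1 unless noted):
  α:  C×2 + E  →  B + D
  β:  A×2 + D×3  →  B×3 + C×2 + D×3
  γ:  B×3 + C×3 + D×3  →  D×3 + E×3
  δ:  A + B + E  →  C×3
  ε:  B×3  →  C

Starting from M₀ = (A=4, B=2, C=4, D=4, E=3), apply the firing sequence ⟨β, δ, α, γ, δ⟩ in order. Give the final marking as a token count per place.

step 1: fire β:  (A=4, B=2, C=4, D=4, E=3) → (A=2, B=5, C=6, D=4, E=3)
step 2: fire δ:  (A=2, B=5, C=6, D=4, E=3) → (A=1, B=4, C=9, D=4, E=2)
step 3: fire α:  (A=1, B=4, C=9, D=4, E=2) → (A=1, B=5, C=7, D=5, E=1)
step 4: fire γ:  (A=1, B=5, C=7, D=5, E=1) → (A=1, B=2, C=4, D=5, E=4)
step 5: fire δ:  (A=1, B=2, C=4, D=5, E=4) → (A=0, B=1, C=7, D=5, E=3)

(A=0, B=1, C=7, D=5, E=3)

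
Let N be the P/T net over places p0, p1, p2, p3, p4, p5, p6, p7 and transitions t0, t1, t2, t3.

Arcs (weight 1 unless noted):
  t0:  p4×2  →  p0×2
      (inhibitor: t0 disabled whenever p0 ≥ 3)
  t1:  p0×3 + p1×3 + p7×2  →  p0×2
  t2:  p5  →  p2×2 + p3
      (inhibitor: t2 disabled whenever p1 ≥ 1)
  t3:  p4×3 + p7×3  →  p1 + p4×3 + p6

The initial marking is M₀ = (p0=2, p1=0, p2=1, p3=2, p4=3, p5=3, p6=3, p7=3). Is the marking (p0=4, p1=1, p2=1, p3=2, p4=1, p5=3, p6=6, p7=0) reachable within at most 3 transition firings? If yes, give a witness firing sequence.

NO — not reachable within 3 firings

depth 0: 1 marking
depth 1: 4 markings reached so far
depth 2: 8 markings reached so far
depth 3: 12 markings reached so far
target is not among the 12 markings reachable within 3 steps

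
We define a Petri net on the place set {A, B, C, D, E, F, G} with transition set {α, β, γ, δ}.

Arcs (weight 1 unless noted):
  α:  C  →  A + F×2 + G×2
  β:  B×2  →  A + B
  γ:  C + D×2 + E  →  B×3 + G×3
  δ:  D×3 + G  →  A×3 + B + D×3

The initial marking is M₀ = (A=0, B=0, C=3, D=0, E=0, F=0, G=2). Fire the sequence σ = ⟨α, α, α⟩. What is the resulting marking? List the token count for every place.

step 1: fire α:  (A=0, B=0, C=3, D=0, E=0, F=0, G=2) → (A=1, B=0, C=2, D=0, E=0, F=2, G=4)
step 2: fire α:  (A=1, B=0, C=2, D=0, E=0, F=2, G=4) → (A=2, B=0, C=1, D=0, E=0, F=4, G=6)
step 3: fire α:  (A=2, B=0, C=1, D=0, E=0, F=4, G=6) → (A=3, B=0, C=0, D=0, E=0, F=6, G=8)

(A=3, B=0, C=0, D=0, E=0, F=6, G=8)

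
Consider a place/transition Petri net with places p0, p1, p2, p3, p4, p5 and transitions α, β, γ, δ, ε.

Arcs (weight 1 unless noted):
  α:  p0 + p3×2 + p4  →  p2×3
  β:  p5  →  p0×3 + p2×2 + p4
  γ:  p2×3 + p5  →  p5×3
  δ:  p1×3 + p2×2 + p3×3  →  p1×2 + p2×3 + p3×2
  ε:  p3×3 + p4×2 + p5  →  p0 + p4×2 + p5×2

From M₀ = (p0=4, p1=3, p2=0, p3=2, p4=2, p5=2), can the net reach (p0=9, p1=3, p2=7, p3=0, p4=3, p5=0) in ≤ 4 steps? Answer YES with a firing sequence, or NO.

YES — reachable via ⟨α, β, β⟩ (3 firings)

step 1: fire α:  (p0=4, p1=3, p2=0, p3=2, p4=2, p5=2) → (p0=3, p1=3, p2=3, p3=0, p4=1, p5=2)
step 2: fire β:  (p0=3, p1=3, p2=3, p3=0, p4=1, p5=2) → (p0=6, p1=3, p2=5, p3=0, p4=2, p5=1)
step 3: fire β:  (p0=6, p1=3, p2=5, p3=0, p4=2, p5=1) → (p0=9, p1=3, p2=7, p3=0, p4=3, p5=0)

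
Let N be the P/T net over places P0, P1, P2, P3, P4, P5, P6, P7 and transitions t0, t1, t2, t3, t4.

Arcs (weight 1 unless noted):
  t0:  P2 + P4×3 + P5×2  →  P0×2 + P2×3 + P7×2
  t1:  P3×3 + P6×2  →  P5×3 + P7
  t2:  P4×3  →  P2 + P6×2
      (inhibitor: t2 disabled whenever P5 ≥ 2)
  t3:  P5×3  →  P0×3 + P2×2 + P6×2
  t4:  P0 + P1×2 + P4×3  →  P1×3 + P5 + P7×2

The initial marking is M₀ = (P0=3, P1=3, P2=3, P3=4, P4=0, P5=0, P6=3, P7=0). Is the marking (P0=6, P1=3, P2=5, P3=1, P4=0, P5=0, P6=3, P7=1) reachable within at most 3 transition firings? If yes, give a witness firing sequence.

YES — reachable via ⟨t1, t3⟩ (2 firings)

step 1: fire t1:  (P0=3, P1=3, P2=3, P3=4, P4=0, P5=0, P6=3, P7=0) → (P0=3, P1=3, P2=3, P3=1, P4=0, P5=3, P6=1, P7=1)
step 2: fire t3:  (P0=3, P1=3, P2=3, P3=1, P4=0, P5=3, P6=1, P7=1) → (P0=6, P1=3, P2=5, P3=1, P4=0, P5=0, P6=3, P7=1)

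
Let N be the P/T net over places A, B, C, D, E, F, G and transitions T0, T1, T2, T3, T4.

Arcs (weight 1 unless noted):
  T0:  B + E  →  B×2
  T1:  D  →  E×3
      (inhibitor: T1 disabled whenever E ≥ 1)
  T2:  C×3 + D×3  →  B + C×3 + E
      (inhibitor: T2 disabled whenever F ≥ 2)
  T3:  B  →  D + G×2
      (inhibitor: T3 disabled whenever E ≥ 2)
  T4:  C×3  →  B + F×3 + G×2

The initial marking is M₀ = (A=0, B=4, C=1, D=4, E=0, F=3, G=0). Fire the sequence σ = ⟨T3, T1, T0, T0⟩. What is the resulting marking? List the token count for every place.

step 1: fire T3:  (A=0, B=4, C=1, D=4, E=0, F=3, G=0) → (A=0, B=3, C=1, D=5, E=0, F=3, G=2)
step 2: fire T1:  (A=0, B=3, C=1, D=5, E=0, F=3, G=2) → (A=0, B=3, C=1, D=4, E=3, F=3, G=2)
step 3: fire T0:  (A=0, B=3, C=1, D=4, E=3, F=3, G=2) → (A=0, B=4, C=1, D=4, E=2, F=3, G=2)
step 4: fire T0:  (A=0, B=4, C=1, D=4, E=2, F=3, G=2) → (A=0, B=5, C=1, D=4, E=1, F=3, G=2)

(A=0, B=5, C=1, D=4, E=1, F=3, G=2)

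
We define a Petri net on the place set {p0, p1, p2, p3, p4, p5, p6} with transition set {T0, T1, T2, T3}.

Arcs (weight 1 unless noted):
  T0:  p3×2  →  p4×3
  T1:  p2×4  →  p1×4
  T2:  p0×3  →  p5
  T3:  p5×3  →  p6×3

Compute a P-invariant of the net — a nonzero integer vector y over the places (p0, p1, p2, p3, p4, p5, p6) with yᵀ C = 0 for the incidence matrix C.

Incidence matrix C (rows=places, cols=transitions):
       T0   T1   T2   T3
   p0   0    0   -3    0
   p1   0    4    0    0
   p2   0   -4    0    0
   p3  -2    0    0    0
   p4   3    0    0    0
   p5   0    0    1   -3
   p6   0    0    0    3

Candidate y = [0, 1, 1, 0, 0, 0, 0]; check y·C column-wise:
  col T0: 1·0 + 1·0 + 0·-2 + 0·3 = 0
  col T1: 1·4 + 1·-4 = 0
  col T2: 0·-3 + 1·0 + 1·0 + 0·1 = 0
  col T3: 1·0 + 1·0 + 0·-3 + 0·3 = 0

y = (p0:0, p1:1, p2:1, p3:0, p4:0, p5:0, p6:0)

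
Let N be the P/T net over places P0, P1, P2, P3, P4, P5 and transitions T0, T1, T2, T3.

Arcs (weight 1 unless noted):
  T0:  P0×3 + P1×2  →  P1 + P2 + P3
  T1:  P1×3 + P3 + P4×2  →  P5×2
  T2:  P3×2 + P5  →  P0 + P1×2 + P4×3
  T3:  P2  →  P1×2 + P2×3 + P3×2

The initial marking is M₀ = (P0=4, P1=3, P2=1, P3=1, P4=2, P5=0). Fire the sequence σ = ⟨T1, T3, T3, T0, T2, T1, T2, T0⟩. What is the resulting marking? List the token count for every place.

step 1: fire T1:  (P0=4, P1=3, P2=1, P3=1, P4=2, P5=0) → (P0=4, P1=0, P2=1, P3=0, P4=0, P5=2)
step 2: fire T3:  (P0=4, P1=0, P2=1, P3=0, P4=0, P5=2) → (P0=4, P1=2, P2=3, P3=2, P4=0, P5=2)
step 3: fire T3:  (P0=4, P1=2, P2=3, P3=2, P4=0, P5=2) → (P0=4, P1=4, P2=5, P3=4, P4=0, P5=2)
step 4: fire T0:  (P0=4, P1=4, P2=5, P3=4, P4=0, P5=2) → (P0=1, P1=3, P2=6, P3=5, P4=0, P5=2)
step 5: fire T2:  (P0=1, P1=3, P2=6, P3=5, P4=0, P5=2) → (P0=2, P1=5, P2=6, P3=3, P4=3, P5=1)
step 6: fire T1:  (P0=2, P1=5, P2=6, P3=3, P4=3, P5=1) → (P0=2, P1=2, P2=6, P3=2, P4=1, P5=3)
step 7: fire T2:  (P0=2, P1=2, P2=6, P3=2, P4=1, P5=3) → (P0=3, P1=4, P2=6, P3=0, P4=4, P5=2)
step 8: fire T0:  (P0=3, P1=4, P2=6, P3=0, P4=4, P5=2) → (P0=0, P1=3, P2=7, P3=1, P4=4, P5=2)

(P0=0, P1=3, P2=7, P3=1, P4=4, P5=2)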